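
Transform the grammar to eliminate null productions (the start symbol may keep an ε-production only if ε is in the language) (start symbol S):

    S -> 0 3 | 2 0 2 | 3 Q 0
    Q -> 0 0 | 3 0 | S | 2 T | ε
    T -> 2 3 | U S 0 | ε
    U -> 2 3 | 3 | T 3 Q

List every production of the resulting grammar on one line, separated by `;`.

S -> 0 3 | 2 0 2 | 3 Q 0 | 3 0; Q -> 0 0 | 3 0 | S | 2 T | 2; T -> 2 3 | U S 0; U -> 2 3 | 3 | T 3 Q | T 3 | 3 Q

Nullable nonterminals: {Q, T}.
ε ∉ L(G), so no ε-production is kept.
Expand every rule over subsets of its nullable positions: S → 3 Q 0 gives 3 Q 0 | 3 0. Q → 2 T gives 2 T | 2. U → T 3 Q gives T 3 Q | T 3 | 3 Q.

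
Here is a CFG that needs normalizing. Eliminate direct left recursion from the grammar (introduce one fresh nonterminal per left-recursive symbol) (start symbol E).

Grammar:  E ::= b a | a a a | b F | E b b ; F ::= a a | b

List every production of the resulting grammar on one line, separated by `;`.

E ::= b a E' | a a a E' | b F E'; F ::= a a | b; E' ::= b b E' | eps

Left recursion appears on E.
For E: α = {b b}, β = {b a, a a a, b F}. Rewrite as E → β E' and E' → α E' | ε.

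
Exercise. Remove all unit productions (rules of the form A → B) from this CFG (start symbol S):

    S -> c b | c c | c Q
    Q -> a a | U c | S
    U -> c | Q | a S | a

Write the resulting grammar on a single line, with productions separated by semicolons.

S -> c b | c c | c Q; Q -> c b | c c | c Q | a a | U c; U -> c | a S | a | c b | c c | c Q | a a | U c

Unit pairs: Q ⇒* {S}; U ⇒* {Q, S}.
For every A with A ⇒* B via unit rules, add B's non-unit alternatives to A; then delete every rule of the form X → Y.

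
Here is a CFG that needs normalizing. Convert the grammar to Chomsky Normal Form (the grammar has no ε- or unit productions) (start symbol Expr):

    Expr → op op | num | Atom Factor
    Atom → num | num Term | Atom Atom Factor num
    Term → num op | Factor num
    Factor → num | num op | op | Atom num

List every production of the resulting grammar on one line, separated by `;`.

Expr → X1 X1 | num | Atom Factor; Atom → num | X2 Term | Atom Y1; Term → X2 X1 | Factor X2; Factor → num | X2 X1 | op | Atom X2; X1 → op; X2 → num; Y1 → Atom Y2; Y2 → Factor X2

Introduce a nonterminal for each terminal appearing in a rule of length ≥ 2: X1 → op, X2 → num.
Binarize each right-hand side of length ≥ 3 by chaining fresh nonterminals (Y1, Y2, …): affected rules were Atom → Atom Atom Factor X2.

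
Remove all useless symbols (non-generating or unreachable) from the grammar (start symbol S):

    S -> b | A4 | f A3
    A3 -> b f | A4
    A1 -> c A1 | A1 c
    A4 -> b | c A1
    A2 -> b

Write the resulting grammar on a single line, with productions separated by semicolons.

Generating nonterminals: {A2, A3, A4, S}.
Reachable from S after that: {A3, A4, S}.
Removed useless symbols: {A1, A2} and every production mentioning them.

S -> b | A4 | f A3; A3 -> b f | A4; A4 -> b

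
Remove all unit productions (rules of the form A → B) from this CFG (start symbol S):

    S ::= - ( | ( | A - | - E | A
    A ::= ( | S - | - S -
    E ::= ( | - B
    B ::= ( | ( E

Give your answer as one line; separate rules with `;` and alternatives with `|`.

S ::= - ( | ( | A - | - E | S - | - S -; A ::= ( | S - | - S -; E ::= ( | - B; B ::= ( | ( E

Unit pairs: S ⇒* {A}.
For each unit pair (A, B), copy every non-unit production of B to A, then drop all unit productions.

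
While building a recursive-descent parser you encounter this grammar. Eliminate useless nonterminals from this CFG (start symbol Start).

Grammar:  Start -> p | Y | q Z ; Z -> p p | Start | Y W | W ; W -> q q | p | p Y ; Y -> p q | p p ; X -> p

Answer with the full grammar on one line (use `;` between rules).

Start -> p | Y | q Z; Z -> p p | Start | Y W | W; W -> q q | p | p Y; Y -> p q | p p

Generating nonterminals: {Start, W, X, Y, Z}.
Reachable from Start after that: {Start, W, Y, Z}.
Removed useless symbols: {X} and every production mentioning them.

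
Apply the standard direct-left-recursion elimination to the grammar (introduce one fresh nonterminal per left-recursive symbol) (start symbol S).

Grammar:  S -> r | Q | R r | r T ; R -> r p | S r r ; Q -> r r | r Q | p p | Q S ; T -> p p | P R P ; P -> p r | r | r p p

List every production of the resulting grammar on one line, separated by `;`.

S -> r | Q | R r | r T; R -> r p | S r r; Q -> r r Q' | r Q Q' | p p Q'; T -> p p | P R P; P -> p r | r | r p p; Q' -> S Q' | ε

Q is directly left-recursive.
For Q: α = {S}, β = {r r, r Q, p p}. Rewrite as Q → β Q' and Q' → α Q' | ε.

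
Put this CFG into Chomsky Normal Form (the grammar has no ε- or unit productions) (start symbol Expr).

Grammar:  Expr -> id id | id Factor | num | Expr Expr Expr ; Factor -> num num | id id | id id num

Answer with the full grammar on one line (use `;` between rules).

Expr -> X1 X1 | X1 Factor | num | Expr Y1; Factor -> X2 X2 | X1 X1 | X1 Y2; X1 -> id; X2 -> num; Y1 -> Expr Expr; Y2 -> X1 X2

Introduce a nonterminal for each terminal appearing in a rule of length ≥ 2: X1 → id, X2 → num.
Binarize each right-hand side of length ≥ 3 by chaining fresh nonterminals (Y1, Y2, …): affected rules were Expr → Expr Expr Expr; Factor → X1 X1 X2.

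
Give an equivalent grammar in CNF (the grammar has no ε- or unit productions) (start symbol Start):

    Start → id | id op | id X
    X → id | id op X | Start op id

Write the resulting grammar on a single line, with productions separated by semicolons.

Introduce a nonterminal for each terminal appearing in a rule of length ≥ 2: X1 → id, X2 → op.
Binarize each right-hand side of length ≥ 3 by chaining fresh nonterminals (Y1, Y2, …): affected rules were X → X1 X2 X; X → Start X2 X1.

Start → id | X1 X2 | X1 X; X → id | X1 Y1 | Start Y2; X1 → id; X2 → op; Y1 → X2 X; Y2 → X2 X1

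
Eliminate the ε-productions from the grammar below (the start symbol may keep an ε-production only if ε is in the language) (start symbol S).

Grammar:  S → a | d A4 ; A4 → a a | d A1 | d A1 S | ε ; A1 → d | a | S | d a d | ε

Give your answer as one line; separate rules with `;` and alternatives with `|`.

S → a | d A4 | d; A4 → a a | d A1 | d | d A1 S | d S; A1 → d | a | S | d a d

Nullable set = {A1, A4}.
ε ∉ L(G), so no ε-production is kept.
For each production, add variants omitting each subset of nullable occurrences: S → d A4 gives d A4 | d. A4 → d A1 gives d A1 | d. A4 → d A1 S gives d A1 S | d S.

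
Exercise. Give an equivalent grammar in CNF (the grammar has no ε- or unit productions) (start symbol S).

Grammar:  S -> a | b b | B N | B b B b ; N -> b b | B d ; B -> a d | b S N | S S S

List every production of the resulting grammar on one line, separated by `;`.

Introduce a nonterminal for each terminal appearing in a rule of length ≥ 2: X1 → b, X2 → d, X3 → a.
Binarize each right-hand side of length ≥ 3 by chaining fresh nonterminals (Y1, Y2, …): affected rules were S → B X1 B X1; B → X1 S N; B → S S S.

S -> a | X1 X1 | B N | B Y1; N -> X1 X1 | B X2; B -> X3 X2 | X1 Y3 | S Y4; X1 -> b; X2 -> d; X3 -> a; Y1 -> X1 Y2; Y2 -> B X1; Y3 -> S N; Y4 -> S S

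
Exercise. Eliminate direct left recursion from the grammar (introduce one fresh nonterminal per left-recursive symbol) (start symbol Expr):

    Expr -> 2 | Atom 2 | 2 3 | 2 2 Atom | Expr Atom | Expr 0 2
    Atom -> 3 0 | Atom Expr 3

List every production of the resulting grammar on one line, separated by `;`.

Directly left-recursive nonterminals: Expr, Atom.
For Expr: α = {Atom, 0 2}, β = {2, Atom 2, 2 3, 2 2 Atom}. Rewrite as Expr → β Expr1 and Expr1 → α Expr1 | ε.
For Atom: α = {Expr 3}, β = {3 0}. Rewrite as Atom → β Atom1 and Atom1 → α Atom1 | ε.

Expr -> 2 Expr1 | Atom 2 Expr1 | 2 3 Expr1 | 2 2 Atom Expr1; Atom -> 3 0 Atom1; Expr1 -> Atom Expr1 | 0 2 Expr1 | ε; Atom1 -> Expr 3 Atom1 | ε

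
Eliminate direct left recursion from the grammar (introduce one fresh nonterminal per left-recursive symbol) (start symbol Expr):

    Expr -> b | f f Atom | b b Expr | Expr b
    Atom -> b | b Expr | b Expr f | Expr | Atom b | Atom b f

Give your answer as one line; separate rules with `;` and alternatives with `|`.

Expr -> b Expr1 | f f Atom Expr1 | b b Expr Expr1; Atom -> b Atom1 | b Expr Atom1 | b Expr f Atom1 | Expr Atom1; Expr1 -> b Expr1 | ε; Atom1 -> b Atom1 | b f Atom1 | ε

Left recursion appears on Expr, Atom.
For Expr: α = {b}, β = {b, f f Atom, b b Expr}. Rewrite as Expr → β Expr1 and Expr1 → α Expr1 | ε.
For Atom: α = {b, b f}, β = {b, b Expr, b Expr f, Expr}. Rewrite as Atom → β Atom1 and Atom1 → α Atom1 | ε.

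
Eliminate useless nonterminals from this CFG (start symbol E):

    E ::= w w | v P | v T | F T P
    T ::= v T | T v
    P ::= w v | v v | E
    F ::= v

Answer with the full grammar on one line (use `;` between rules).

Generating nonterminals: {E, F, P}.
Reachable from E after that: {E, P}.
Removed useless symbols: {F, T} and every production mentioning them.

E ::= w w | v P; P ::= w v | v v | E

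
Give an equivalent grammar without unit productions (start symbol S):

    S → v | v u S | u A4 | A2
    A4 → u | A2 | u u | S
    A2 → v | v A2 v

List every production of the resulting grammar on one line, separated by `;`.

S → v | v A2 v | v u S | u A4; A4 → u | u u | v | v A2 v | v u S | u A4; A2 → v | v A2 v

Unit pairs: A4 ⇒* {A2, S}; S ⇒* {A2}.
Replace each nonterminal's rules with the union of the non-unit rules of every nonterminal it unit-derives.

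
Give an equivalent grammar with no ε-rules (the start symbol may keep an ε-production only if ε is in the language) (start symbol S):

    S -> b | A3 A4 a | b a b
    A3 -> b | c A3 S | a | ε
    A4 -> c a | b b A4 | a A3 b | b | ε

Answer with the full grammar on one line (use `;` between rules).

S -> b | A3 A4 a | A3 a | A4 a | a | b a b; A3 -> b | c A3 S | c S | a; A4 -> c a | b b A4 | b b | a A3 b | a b | b

The nullable symbols are {A3, A4}.
ε ∉ L(G), so no ε-production is kept.
For each production, add variants omitting each subset of nullable occurrences: S → A3 A4 a gives A3 A4 a | A3 a | A4 a | a. A3 → c A3 S gives c A3 S | c S. A4 → b b A4 gives b b A4 | b b. A4 → a A3 b gives a A3 b | a b.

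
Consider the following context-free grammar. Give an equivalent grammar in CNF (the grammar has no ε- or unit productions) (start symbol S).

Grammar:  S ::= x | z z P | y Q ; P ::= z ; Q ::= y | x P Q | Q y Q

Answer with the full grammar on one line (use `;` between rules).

Introduce a nonterminal for each terminal appearing in a rule of length ≥ 2: X1 → z, X2 → y, X3 → x.
Binarize each right-hand side of length ≥ 3 by chaining fresh nonterminals (Y1, Y2, …): affected rules were S → X1 X1 P; Q → X3 P Q; Q → Q X2 Q.

S ::= x | X1 Y1 | X2 Q; P ::= z; Q ::= y | X3 Y2 | Q Y3; X1 ::= z; X2 ::= y; X3 ::= x; Y1 ::= X1 P; Y2 ::= P Q; Y3 ::= X2 Q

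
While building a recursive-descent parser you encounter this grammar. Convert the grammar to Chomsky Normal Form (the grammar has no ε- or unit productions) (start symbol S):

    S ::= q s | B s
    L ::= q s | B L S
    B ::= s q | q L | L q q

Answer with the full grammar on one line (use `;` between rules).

S ::= X1 X2 | B X2; L ::= X1 X2 | B Y1; B ::= X2 X1 | X1 L | L Y2; X1 ::= q; X2 ::= s; Y1 ::= L S; Y2 ::= X1 X1

Introduce a nonterminal for each terminal appearing in a rule of length ≥ 2: X1 → q, X2 → s.
Binarize each right-hand side of length ≥ 3 by chaining fresh nonterminals (Y1, Y2, …): affected rules were L → B L S; B → L X1 X1.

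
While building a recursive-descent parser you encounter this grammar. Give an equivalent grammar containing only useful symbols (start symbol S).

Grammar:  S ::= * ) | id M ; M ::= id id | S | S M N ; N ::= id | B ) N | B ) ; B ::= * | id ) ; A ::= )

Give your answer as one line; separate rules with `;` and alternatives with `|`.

S ::= * ) | id M; M ::= id id | S | S M N; N ::= id | B ) N | B ); B ::= * | id )

Generating nonterminals: {A, B, M, N, S}.
Reachable from S after that: {B, M, N, S}.
Removed useless symbols: {A} and every production mentioning them.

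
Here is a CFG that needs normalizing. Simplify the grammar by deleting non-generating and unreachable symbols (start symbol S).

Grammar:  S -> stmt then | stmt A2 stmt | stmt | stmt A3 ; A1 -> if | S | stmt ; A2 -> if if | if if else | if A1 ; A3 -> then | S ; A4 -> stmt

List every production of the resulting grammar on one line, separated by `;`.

S -> stmt then | stmt A2 stmt | stmt | stmt A3; A1 -> if | S | stmt; A2 -> if if | if if else | if A1; A3 -> then | S

Generating nonterminals: {A1, A2, A3, A4, S}.
Reachable from S after that: {A1, A2, A3, S}.
Removed useless symbols: {A4} and every production mentioning them.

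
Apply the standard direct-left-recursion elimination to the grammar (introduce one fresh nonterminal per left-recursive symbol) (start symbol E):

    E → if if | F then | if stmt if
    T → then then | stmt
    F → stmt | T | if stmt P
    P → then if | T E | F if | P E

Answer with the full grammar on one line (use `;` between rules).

P is directly left-recursive.
For P: α = {E}, β = {then if, T E, F if}. Rewrite as P → β P' and P' → α P' | ε.

E → if if | F then | if stmt if; T → then then | stmt; F → stmt | T | if stmt P; P → then if P' | T E P' | F if P'; P' → E P' | epsilon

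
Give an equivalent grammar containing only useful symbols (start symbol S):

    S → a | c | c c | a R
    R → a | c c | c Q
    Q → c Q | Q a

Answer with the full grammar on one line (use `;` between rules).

S → a | c | c c | a R; R → a | c c

Generating nonterminals: {R, S}.
Reachable from S after that: {R, S}.
Removed useless symbols: {Q} and every production mentioning them.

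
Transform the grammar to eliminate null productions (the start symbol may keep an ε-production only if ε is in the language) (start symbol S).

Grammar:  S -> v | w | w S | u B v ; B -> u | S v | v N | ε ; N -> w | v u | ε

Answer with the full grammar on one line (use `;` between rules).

S -> v | w | w S | u B v | u v; B -> u | S v | v N | v; N -> w | v u

Nullable set = {B, N}.
ε ∉ L(G), so no ε-production is kept.
Add the nullable-subset variants: S → u B v gives u B v | u v. B → v N gives v N | v.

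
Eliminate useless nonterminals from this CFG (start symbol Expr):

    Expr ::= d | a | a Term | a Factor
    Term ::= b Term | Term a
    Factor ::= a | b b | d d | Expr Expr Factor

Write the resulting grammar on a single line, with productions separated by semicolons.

Expr ::= d | a | a Factor; Factor ::= a | b b | d d | Expr Expr Factor

Generating nonterminals: {Expr, Factor}.
Reachable from Expr after that: {Expr, Factor}.
Removed useless symbols: {Term} and every production mentioning them.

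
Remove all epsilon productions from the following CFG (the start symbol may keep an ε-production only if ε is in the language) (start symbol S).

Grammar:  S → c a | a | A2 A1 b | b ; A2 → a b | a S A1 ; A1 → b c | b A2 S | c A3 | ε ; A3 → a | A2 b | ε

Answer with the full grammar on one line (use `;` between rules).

Nullable set = {A1, A3}.
ε ∉ L(G), so no ε-production is kept.
Expand every rule over subsets of its nullable positions: S → A2 A1 b gives A2 A1 b | A2 b. A2 → a S A1 gives a S A1 | a S. A1 → c A3 gives c A3 | c.

S → c a | a | A2 A1 b | A2 b | b; A2 → a b | a S A1 | a S; A1 → b c | b A2 S | c A3 | c; A3 → a | A2 b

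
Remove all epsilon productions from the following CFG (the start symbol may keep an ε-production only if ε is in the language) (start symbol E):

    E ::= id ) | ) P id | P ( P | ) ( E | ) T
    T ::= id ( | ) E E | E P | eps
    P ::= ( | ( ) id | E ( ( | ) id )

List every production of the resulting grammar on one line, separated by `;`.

Nullable set = {T}.
ε ∉ L(G), so no ε-production is kept.
For each production, add variants omitting each subset of nullable occurrences: E → ) T gives ) T | ).

E ::= id ) | ) P id | P ( P | ) ( E | ) T | ); T ::= id ( | ) E E | E P; P ::= ( | ( ) id | E ( ( | ) id )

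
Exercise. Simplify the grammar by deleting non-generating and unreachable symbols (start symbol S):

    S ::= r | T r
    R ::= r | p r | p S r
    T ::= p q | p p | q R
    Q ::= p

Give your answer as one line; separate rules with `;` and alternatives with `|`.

Generating nonterminals: {Q, R, S, T}.
Reachable from S after that: {R, S, T}.
Removed useless symbols: {Q} and every production mentioning them.

S ::= r | T r; R ::= r | p r | p S r; T ::= p q | p p | q R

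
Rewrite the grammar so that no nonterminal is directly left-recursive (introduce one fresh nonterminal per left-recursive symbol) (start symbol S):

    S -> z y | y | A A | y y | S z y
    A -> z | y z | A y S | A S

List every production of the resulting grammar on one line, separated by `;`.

S, A are directly left-recursive.
For S: α = {z y}, β = {z y, y, A A, y y}. Rewrite as S → β S' and S' → α S' | ε.
For A: α = {y S, S}, β = {z, y z}. Rewrite as A → β A' and A' → α A' | ε.

S -> z y S' | y S' | A A S' | y y S'; A -> z A' | y z A'; S' -> z y S' | ε; A' -> y S A' | S A' | ε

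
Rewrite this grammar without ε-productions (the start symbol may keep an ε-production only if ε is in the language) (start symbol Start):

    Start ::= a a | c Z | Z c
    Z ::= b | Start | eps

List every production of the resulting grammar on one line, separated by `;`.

Nullable set = {Z}.
ε ∉ L(G), so no ε-production is kept.
For each production, add variants omitting each subset of nullable occurrences: Start → c Z gives c Z | c.

Start ::= a a | c Z | c | Z c; Z ::= b | Start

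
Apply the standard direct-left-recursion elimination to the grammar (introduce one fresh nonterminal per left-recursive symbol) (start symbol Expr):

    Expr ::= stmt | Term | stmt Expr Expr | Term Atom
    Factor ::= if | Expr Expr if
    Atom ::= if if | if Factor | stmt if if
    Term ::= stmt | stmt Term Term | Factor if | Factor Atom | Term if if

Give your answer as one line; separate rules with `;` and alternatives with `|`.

Left recursion appears on Term.
For Term: α = {if if}, β = {stmt, stmt Term Term, Factor if, Factor Atom}. Rewrite as Term → β Term1 and Term1 → α Term1 | ε.

Expr ::= stmt | Term | stmt Expr Expr | Term Atom; Factor ::= if | Expr Expr if; Atom ::= if if | if Factor | stmt if if; Term ::= stmt Term1 | stmt Term Term Term1 | Factor if Term1 | Factor Atom Term1; Term1 ::= if if Term1 | ε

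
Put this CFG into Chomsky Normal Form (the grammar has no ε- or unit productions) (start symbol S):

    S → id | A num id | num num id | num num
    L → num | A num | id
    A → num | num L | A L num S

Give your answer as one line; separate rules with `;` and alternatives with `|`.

S → id | A Y1 | X1 Y2 | X1 X1; L → num | A X1 | id; A → num | X1 L | A Y3; X1 → num; X2 → id; Y1 → X1 X2; Y2 → X1 X2; Y3 → L Y4; Y4 → X1 S

Introduce a nonterminal for each terminal appearing in a rule of length ≥ 2: X1 → num, X2 → id.
Binarize each right-hand side of length ≥ 3 by chaining fresh nonterminals (Y1, Y2, …): affected rules were S → A X1 X2; S → X1 X1 X2; A → A L X1 S.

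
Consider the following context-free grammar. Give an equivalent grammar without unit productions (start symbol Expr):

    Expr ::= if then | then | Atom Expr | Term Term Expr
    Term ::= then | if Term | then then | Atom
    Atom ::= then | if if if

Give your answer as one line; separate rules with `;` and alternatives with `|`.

Unit pairs: Term ⇒* {Atom}.
For each unit pair (A, B), copy every non-unit production of B to A, then drop all unit productions.

Expr ::= if then | then | Atom Expr | Term Term Expr; Term ::= then | if Term | then then | if if if; Atom ::= then | if if if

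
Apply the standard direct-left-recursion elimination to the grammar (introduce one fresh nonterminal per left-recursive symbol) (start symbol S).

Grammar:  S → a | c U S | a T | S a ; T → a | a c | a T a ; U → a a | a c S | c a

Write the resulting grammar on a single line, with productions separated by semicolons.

S is directly left-recursive.
For S: α = {a}, β = {a, c U S, a T}. Rewrite as S → β S' and S' → α S' | ε.

S → a S' | c U S S' | a T S'; T → a | a c | a T a; U → a a | a c S | c a; S' → a S' | ε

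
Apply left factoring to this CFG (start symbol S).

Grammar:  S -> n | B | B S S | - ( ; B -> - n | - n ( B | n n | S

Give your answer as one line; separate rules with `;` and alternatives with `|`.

S -> n | - ( | B S'; B -> n n | S | - n B'; S' -> eps | S S; B' -> eps | ( B

S has alternatives sharing prefix 'B': factor to S → B S' with S' → ε | S S.
B has alternatives sharing prefix '- n': factor to B → - n B' with B' → ε | ( B.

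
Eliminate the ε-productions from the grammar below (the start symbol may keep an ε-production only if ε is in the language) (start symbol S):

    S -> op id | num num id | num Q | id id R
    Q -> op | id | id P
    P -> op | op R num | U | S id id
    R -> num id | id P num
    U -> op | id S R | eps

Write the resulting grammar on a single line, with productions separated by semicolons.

S -> op id | num num id | num Q | id id R; Q -> op | id | id P; P -> op | op R num | U | S id id; R -> num id | id P num | id num; U -> op | id S R

Nullable set = {P, U}.
ε ∉ L(G), so no ε-production is kept.
For each production, add variants omitting each subset of nullable occurrences: R → id P num gives id P num | id num.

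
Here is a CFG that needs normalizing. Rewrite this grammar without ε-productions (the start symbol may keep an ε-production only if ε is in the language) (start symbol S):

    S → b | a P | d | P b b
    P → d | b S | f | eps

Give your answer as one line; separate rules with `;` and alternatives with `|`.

Nullable nonterminals: {P}.
ε ∉ L(G), so no ε-production is kept.
For each production, add variants omitting each subset of nullable occurrences: S → a P gives a P | a. S → P b b gives P b b | b b.

S → b | a P | a | d | P b b | b b; P → d | b S | f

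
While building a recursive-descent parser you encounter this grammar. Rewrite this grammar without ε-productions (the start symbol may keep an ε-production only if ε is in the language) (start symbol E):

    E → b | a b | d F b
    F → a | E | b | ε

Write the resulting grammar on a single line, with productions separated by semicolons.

The nullable symbols are {F}.
ε ∉ L(G), so no ε-production is kept.
For each production, add variants omitting each subset of nullable occurrences: E → d F b gives d F b | d b.

E → b | a b | d F b | d b; F → a | E | b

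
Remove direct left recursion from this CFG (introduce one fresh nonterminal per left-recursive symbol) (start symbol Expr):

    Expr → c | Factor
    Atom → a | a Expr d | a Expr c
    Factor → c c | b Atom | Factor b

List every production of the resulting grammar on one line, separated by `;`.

Expr → c | Factor; Atom → a | a Expr d | a Expr c; Factor → c c Factor1 | b Atom Factor1; Factor1 → b Factor1 | ε

Directly left-recursive nonterminal: Factor.
For Factor: α = {b}, β = {c c, b Atom}. Rewrite as Factor → β Factor1 and Factor1 → α Factor1 | ε.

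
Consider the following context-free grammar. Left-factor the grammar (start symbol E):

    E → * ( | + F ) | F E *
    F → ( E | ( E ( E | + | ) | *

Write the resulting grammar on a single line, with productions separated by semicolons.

F has alternatives sharing prefix '( E': factor to F → ( E F' with F' → ε | ( E.

E → * ( | + F ) | F E *; F → + | ) | * | ( E F'; F' → ε | ( E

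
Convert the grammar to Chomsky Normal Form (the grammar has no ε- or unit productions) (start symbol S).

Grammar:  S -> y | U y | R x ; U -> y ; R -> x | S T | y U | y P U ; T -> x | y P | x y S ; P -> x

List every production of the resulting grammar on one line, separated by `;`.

Introduce a nonterminal for each terminal appearing in a rule of length ≥ 2: X1 → y, X2 → x.
Binarize each right-hand side of length ≥ 3 by chaining fresh nonterminals (Y1, Y2, …): affected rules were R → X1 P U; T → X2 X1 S.

S -> y | U X1 | R X2; U -> y; R -> x | S T | X1 U | X1 Y1; T -> x | X1 P | X2 Y2; P -> x; X1 -> y; X2 -> x; Y1 -> P U; Y2 -> X1 S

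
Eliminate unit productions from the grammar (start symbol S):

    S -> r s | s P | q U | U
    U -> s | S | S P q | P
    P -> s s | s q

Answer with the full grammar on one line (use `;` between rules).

Unit pairs: S ⇒* {P, U}; U ⇒* {P, S}.
Replace each nonterminal's rules with the union of the non-unit rules of every nonterminal it unit-derives.

S -> s | S P q | r s | s P | q U | s s | s q; U -> s | S P q | r s | s P | q U | s s | s q; P -> s s | s q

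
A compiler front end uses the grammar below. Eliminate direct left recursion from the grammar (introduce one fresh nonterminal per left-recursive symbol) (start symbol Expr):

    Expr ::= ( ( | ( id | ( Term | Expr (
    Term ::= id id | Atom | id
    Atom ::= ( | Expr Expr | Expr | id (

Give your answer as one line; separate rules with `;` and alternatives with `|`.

Left recursion appears on Expr.
For Expr: α = {(}, β = {( (, ( id, ( Term}. Rewrite as Expr → β Expr1 and Expr1 → α Expr1 | ε.

Expr ::= ( ( Expr1 | ( id Expr1 | ( Term Expr1; Term ::= id id | Atom | id; Atom ::= ( | Expr Expr | Expr | id (; Expr1 ::= ( Expr1 | ε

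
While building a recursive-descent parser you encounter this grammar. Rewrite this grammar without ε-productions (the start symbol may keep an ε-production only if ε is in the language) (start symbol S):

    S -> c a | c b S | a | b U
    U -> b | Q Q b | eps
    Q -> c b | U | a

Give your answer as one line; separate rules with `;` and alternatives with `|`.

S -> c a | c b S | a | b U | b; U -> b | Q Q b | Q b; Q -> c b | U | a

The nullable symbols are {Q, U}.
ε ∉ L(G), so no ε-production is kept.
Add the nullable-subset variants: S → b U gives b U | b. U → Q Q b gives Q Q b | Q b.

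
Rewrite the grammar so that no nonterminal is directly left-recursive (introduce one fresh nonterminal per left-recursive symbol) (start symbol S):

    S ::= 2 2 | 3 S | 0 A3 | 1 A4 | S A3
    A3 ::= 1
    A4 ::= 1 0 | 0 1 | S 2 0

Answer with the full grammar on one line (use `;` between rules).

Directly left-recursive nonterminal: S.
For S: α = {A3}, β = {2 2, 3 S, 0 A3, 1 A4}. Rewrite as S → β S' and S' → α S' | ε.

S ::= 2 2 S' | 3 S S' | 0 A3 S' | 1 A4 S'; A3 ::= 1; A4 ::= 1 0 | 0 1 | S 2 0; S' ::= A3 S' | epsilon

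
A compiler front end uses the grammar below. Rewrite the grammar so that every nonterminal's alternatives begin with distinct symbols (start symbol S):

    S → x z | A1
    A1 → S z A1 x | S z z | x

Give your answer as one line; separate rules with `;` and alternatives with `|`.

S → x z | A1; A1 → x | S z A1'; A1' → A1 x | z

A1 has alternatives sharing prefix 'S z': factor to A1 → S z A1' with A1' → A1 x | z.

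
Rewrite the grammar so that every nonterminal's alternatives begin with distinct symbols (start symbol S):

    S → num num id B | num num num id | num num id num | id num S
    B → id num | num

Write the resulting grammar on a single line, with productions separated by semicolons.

S → id num S | num num S'; B → id num | num; S' → num id | id S''; S'' → B | num

S has alternatives sharing prefix 'num num': factor to S → num num S' with S' → id B | num id | id num.
S' has alternatives sharing prefix 'id': factor to S' → id S'' with S'' → B | num.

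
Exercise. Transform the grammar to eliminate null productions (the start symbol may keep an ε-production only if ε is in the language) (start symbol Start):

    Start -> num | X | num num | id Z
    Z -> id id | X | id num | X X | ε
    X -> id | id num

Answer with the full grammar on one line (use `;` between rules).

Start -> num | X | num num | id Z | id; Z -> id id | X | id num | X X; X -> id | id num

The nullable symbols are {Z}.
ε ∉ L(G), so no ε-production is kept.
Add the nullable-subset variants: Start → id Z gives id Z | id.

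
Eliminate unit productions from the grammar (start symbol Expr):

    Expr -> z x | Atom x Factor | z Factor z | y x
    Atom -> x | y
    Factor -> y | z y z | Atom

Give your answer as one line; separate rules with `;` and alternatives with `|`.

Expr -> z x | Atom x Factor | z Factor z | y x; Atom -> x | y; Factor -> x | y | z y z

Unit pairs: Factor ⇒* {Atom}.
Replace each nonterminal's rules with the union of the non-unit rules of every nonterminal it unit-derives.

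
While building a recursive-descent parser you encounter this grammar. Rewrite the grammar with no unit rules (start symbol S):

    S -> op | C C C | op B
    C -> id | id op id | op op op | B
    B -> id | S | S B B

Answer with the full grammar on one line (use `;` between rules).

S -> op | C C C | op B; C -> id | S B B | id op id | op op op | op | C C C | op B; B -> id | S B B | op | C C C | op B

Unit pairs: B ⇒* {S}; C ⇒* {B, S}.
For each unit pair (A, B), copy every non-unit production of B to A, then drop all unit productions.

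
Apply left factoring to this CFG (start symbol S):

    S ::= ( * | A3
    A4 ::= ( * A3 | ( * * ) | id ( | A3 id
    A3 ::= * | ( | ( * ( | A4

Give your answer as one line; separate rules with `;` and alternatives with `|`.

S ::= ( * | A3; A4 ::= id ( | A3 id | ( * A4'; A3 ::= * | A4 | ( A3'; A4' ::= A3 | * ); A3' ::= ε | * (

A4 has alternatives sharing prefix '( *': factor to A4 → ( * A4' with A4' → A3 | * ).
A3 has alternatives sharing prefix '(': factor to A3 → ( A3' with A3' → ε | * (.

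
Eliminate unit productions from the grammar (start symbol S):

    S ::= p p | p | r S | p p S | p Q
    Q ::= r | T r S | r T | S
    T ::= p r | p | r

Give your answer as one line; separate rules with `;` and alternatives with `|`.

Unit pairs: Q ⇒* {S}.
For each unit pair (A, B), copy every non-unit production of B to A, then drop all unit productions.

S ::= p p | p | r S | p p S | p Q; Q ::= p p | p | r S | p p S | p Q | r | T r S | r T; T ::= p r | p | r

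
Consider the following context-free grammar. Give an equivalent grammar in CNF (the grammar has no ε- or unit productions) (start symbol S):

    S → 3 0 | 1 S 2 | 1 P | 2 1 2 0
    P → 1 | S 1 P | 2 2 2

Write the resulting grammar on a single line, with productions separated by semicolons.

Introduce a nonterminal for each terminal appearing in a rule of length ≥ 2: X1 → 3, X2 → 0, X3 → 1, X4 → 2.
Binarize each right-hand side of length ≥ 3 by chaining fresh nonterminals (Y1, Y2, …): affected rules were S → X3 S X4; S → X4 X3 X4 X2; P → S X3 P; P → X4 X4 X4.

S → X1 X2 | X3 Y1 | X3 P | X4 Y2; P → 1 | S Y4 | X4 Y5; X1 → 3; X2 → 0; X3 → 1; X4 → 2; Y1 → S X4; Y2 → X3 Y3; Y3 → X4 X2; Y4 → X3 P; Y5 → X4 X4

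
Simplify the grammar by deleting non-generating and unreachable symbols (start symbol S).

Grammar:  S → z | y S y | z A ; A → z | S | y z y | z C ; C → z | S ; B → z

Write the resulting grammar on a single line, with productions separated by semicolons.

Generating nonterminals: {A, B, C, S}.
Reachable from S after that: {A, C, S}.
Removed useless symbols: {B} and every production mentioning them.

S → z | y S y | z A; A → z | S | y z y | z C; C → z | S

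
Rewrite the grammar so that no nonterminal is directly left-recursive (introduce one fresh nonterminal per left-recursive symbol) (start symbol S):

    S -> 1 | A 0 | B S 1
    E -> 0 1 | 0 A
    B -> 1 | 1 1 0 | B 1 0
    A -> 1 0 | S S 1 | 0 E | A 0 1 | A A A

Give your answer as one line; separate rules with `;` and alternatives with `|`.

Directly left-recursive nonterminals: B, A.
For B: α = {1 0}, β = {1, 1 1 0}. Rewrite as B → β B' and B' → α B' | ε.
For A: α = {0 1, A A}, β = {1 0, S S 1, 0 E}. Rewrite as A → β A' and A' → α A' | ε.

S -> 1 | A 0 | B S 1; E -> 0 1 | 0 A; B -> 1 B' | 1 1 0 B'; A -> 1 0 A' | S S 1 A' | 0 E A'; B' -> 1 0 B' | ε; A' -> 0 1 A' | A A A' | ε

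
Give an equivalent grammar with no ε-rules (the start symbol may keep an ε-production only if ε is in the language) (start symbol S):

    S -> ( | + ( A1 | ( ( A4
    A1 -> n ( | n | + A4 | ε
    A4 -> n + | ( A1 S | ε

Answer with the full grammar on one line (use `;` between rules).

The nullable symbols are {A1, A4}.
ε ∉ L(G), so no ε-production is kept.
Add the nullable-subset variants: S → + ( A1 gives + ( A1 | + (. S → ( ( A4 gives ( ( A4 | ( (. A1 → + A4 gives + A4 | +. A4 → ( A1 S gives ( A1 S | ( S.

S -> ( | + ( A1 | + ( | ( ( A4 | ( (; A1 -> n ( | n | + A4 | +; A4 -> n + | ( A1 S | ( S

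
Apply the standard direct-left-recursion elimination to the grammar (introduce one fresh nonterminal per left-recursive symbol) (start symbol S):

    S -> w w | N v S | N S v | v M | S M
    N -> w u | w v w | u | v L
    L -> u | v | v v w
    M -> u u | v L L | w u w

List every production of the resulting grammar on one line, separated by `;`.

S is directly left-recursive.
For S: α = {M}, β = {w w, N v S, N S v, v M}. Rewrite as S → β S' and S' → α S' | ε.

S -> w w S' | N v S S' | N S v S' | v M S'; N -> w u | w v w | u | v L; L -> u | v | v v w; M -> u u | v L L | w u w; S' -> M S' | ε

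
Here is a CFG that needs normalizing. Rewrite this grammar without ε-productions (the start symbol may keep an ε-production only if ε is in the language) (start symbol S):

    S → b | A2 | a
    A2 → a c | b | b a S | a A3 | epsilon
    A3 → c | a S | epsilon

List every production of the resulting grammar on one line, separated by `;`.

Nullable nonterminals: {A2, A3, S}.
ε ∈ L(G) since S is nullable, so keep S → ε.
Expand every rule over subsets of its nullable positions: A2 → b a S gives b a S | b a. A2 → a A3 gives a A3 | a. A3 → a S gives a S | a.

S → b | A2 | a | epsilon; A2 → a c | b | b a S | b a | a A3 | a; A3 → c | a S | a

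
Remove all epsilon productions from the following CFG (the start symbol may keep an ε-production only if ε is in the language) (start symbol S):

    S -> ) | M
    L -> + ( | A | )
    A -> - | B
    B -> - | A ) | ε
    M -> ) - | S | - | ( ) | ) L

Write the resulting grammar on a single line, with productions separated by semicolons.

S -> ) | M; L -> + ( | A | ); A -> - | B; B -> - | A ) | ); M -> ) - | S | - | ( ) | ) L | )

Nullable nonterminals: {A, B, L}.
ε ∉ L(G), so no ε-production is kept.
For each production, add variants omitting each subset of nullable occurrences: B → A ) gives A ) | ). M → ) L gives ) L | ).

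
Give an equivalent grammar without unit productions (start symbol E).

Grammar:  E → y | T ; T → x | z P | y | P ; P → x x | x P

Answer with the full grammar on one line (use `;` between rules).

Unit pairs: E ⇒* {P, T}; T ⇒* {P}.
For each unit pair (A, B), copy every non-unit production of B to A, then drop all unit productions.

E → y | x x | x P | x | z P; T → x x | x P | x | z P | y; P → x x | x P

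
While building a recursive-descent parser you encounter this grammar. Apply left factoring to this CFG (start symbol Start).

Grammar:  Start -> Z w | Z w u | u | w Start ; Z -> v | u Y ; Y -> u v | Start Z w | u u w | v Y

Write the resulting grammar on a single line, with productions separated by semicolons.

Start -> u | w Start | Z w Start1; Z -> v | u Y; Y -> Start Z w | v Y | u Y1; Start1 -> ε | u; Y1 -> v | u w

Start has alternatives sharing prefix 'Z w': factor to Start → Z w Start1 with Start1 → ε | u.
Y has alternatives sharing prefix 'u': factor to Y → u Y1 with Y1 → v | u w.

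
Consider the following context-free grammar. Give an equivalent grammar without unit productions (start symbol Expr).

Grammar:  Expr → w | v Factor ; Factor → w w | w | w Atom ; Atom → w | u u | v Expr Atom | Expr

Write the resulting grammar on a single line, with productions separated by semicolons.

Unit pairs: Atom ⇒* {Expr}.
Replace each nonterminal's rules with the union of the non-unit rules of every nonterminal it unit-derives.

Expr → w | v Factor; Factor → w w | w | w Atom; Atom → w | u u | v Expr Atom | v Factor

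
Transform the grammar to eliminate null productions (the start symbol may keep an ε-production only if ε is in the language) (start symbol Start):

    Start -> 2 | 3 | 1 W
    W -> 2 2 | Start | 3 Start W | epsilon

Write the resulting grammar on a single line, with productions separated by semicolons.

Start -> 2 | 3 | 1 W | 1; W -> 2 2 | Start | 3 Start W | 3 Start

The nullable symbols are {W}.
ε ∉ L(G), so no ε-production is kept.
Expand every rule over subsets of its nullable positions: Start → 1 W gives 1 W | 1. W → 3 Start W gives 3 Start W | 3 Start.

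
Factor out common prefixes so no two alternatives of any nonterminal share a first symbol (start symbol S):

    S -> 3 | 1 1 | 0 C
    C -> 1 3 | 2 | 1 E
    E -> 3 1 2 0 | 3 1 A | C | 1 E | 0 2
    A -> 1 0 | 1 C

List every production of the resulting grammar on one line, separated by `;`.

C has alternatives sharing prefix '1': factor to C → 1 C' with C' → 3 | E.
E has alternatives sharing prefix '3 1': factor to E → 3 1 E' with E' → 2 0 | A.
A has alternatives sharing prefix '1': factor to A → 1 A' with A' → 0 | C.

S -> 3 | 1 1 | 0 C; C -> 2 | 1 C'; E -> C | 1 E | 0 2 | 3 1 E'; A -> 1 A'; C' -> 3 | E; E' -> 2 0 | A; A' -> 0 | C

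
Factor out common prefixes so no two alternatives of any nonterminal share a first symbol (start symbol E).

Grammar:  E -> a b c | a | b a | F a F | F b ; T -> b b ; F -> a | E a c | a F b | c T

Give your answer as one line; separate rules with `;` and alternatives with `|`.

E -> b a | a E' | F E''; T -> b b; F -> E a c | c T | a F'; E' -> b c | ε; E'' -> a F | b; F' -> ε | F b

E has alternatives sharing prefix 'a': factor to E → a E' with E' → b c | ε.
E has alternatives sharing prefix 'F': factor to E → F E'' with E'' → a F | b.
F has alternatives sharing prefix 'a': factor to F → a F' with F' → ε | F b.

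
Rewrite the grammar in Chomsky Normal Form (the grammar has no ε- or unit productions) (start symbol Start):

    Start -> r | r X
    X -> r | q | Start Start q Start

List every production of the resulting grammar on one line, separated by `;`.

Start -> r | X1 X; X -> r | q | Start Y1; X1 -> r; X2 -> q; Y1 -> Start Y2; Y2 -> X2 Start

Introduce a nonterminal for each terminal appearing in a rule of length ≥ 2: X1 → r, X2 → q.
Binarize each right-hand side of length ≥ 3 by chaining fresh nonterminals (Y1, Y2, …): affected rules were X → Start Start X2 Start.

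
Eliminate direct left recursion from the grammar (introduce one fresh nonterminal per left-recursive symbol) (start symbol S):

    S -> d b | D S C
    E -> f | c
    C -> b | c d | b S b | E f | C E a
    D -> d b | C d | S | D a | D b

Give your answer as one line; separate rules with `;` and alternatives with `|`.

S -> d b | D S C; E -> f | c; C -> b C' | c d C' | b S b C' | E f C'; D -> d b D' | C d D' | S D'; C' -> E a C' | ε; D' -> a D' | b D' | ε

Left recursion appears on C, D.
For C: α = {E a}, β = {b, c d, b S b, E f}. Rewrite as C → β C' and C' → α C' | ε.
For D: α = {a, b}, β = {d b, C d, S}. Rewrite as D → β D' and D' → α D' | ε.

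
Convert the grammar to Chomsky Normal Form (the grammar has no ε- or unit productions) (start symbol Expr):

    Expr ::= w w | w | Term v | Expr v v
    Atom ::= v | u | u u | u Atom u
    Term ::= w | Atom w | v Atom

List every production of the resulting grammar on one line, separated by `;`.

Introduce a nonterminal for each terminal appearing in a rule of length ≥ 2: X1 → w, X2 → v, X3 → u.
Binarize each right-hand side of length ≥ 3 by chaining fresh nonterminals (Y1, Y2, …): affected rules were Expr → Expr X2 X2; Atom → X3 Atom X3.

Expr ::= X1 X1 | w | Term X2 | Expr Y1; Atom ::= v | u | X3 X3 | X3 Y2; Term ::= w | Atom X1 | X2 Atom; X1 ::= w; X2 ::= v; X3 ::= u; Y1 ::= X2 X2; Y2 ::= Atom X3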